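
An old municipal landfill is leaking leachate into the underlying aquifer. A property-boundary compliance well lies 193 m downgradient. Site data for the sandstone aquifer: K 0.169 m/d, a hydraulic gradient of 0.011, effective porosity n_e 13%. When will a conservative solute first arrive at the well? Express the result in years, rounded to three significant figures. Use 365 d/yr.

37.0 years

Specific discharge q = 0.169 × 0.011 = 0.001859 m/d
Seepage velocity v = q / n = 0.001859 / 0.13 = 0.01430 m/d
t = L / v = 193 / 0.01430 = 13500 d
   = 13500 / 365 = 37.0 yr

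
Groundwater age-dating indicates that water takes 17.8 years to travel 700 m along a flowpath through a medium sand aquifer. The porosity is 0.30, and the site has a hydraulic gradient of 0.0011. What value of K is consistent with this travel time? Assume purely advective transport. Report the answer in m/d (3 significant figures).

t = 17.8 years = 6497 d
v = L / t = 700 / 6497 = 0.1077 m/d
K = v · n / i = 0.1077 × 0.30 / 0.0011 = 29.4 m/d

29.4 m/d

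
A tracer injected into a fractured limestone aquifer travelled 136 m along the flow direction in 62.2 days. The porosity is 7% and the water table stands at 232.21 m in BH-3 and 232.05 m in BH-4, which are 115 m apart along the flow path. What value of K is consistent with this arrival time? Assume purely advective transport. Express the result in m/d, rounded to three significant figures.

110 m/d

Hydraulic gradient i = (232.21 − 232.05) / 115 = 0.16 / 115 = 0.001391
v = L / t = 136 / 62.2 = 2.186 m/d
K = v · n / i = 2.186 × 0.07 / 0.001391 = 110 m/d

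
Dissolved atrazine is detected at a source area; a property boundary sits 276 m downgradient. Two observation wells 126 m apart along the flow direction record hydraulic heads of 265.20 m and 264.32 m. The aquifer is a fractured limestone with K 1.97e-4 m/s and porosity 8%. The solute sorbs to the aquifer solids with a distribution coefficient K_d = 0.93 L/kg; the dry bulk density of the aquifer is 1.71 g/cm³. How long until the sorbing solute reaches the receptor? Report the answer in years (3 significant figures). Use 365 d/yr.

10.6 years

Hydraulic gradient i = (265.20 − 264.32) / 126 = 0.88 / 126 = 0.006984
K = 1.97e-4 m/s × 86400 s/d = 17.02 m/d
Darcy flux q = K·i = 17.02 × 0.006984 = 0.1189 m/d
v = Ki/n = 17.02·0.006984/0.08 = 1.486 m/d
Retardation R = 1 + ρ_b·K_d/n = 1 + 1.71×0.93/0.08 = 20.88
Contaminant velocity v_c = v/R = 1.486/20.88 = 0.07117 m/d
t = L/v_c = 276/0.07117 = 3878 d
   = 3878/365 = 10.6 yr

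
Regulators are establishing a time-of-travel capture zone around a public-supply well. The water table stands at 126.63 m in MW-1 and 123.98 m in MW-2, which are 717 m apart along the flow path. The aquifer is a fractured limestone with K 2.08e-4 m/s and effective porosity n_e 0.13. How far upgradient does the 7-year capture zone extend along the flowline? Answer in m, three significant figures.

1310 m

Hydraulic gradient i = (126.63 − 123.98) / 717 = 2.65 / 717 = 0.003696
K = 2.08e-4 m/s × 86400 s/d = 17.97 m/d
Specific discharge q = 17.97 × 0.003696 = 0.06642 m/d
v_s = q/n_e = 0.06642/0.13 = 0.5109 m/d
T = 7 yr × 365 = 2555 d
L = v × T = 0.5109 × 2555 = 1305 m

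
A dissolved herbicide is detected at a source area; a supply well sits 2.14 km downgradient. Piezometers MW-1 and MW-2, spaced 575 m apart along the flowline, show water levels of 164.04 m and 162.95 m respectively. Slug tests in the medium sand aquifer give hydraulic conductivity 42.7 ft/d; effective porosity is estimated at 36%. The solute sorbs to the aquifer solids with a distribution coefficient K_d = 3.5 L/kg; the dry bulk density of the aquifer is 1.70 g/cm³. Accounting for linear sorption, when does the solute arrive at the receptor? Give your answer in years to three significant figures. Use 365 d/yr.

Hydraulic gradient i = (164.04 − 162.95) / 575 = 1.09 / 575 = 0.001896
K = 42.7 ft/d × 0.3048 = 13.01 m/d
q = Ki = 13.01 × 0.001896 = 0.02467 m/d
Average linear velocity = 0.02467 / 0.36 = 0.06853 m/d
Retardation R = 1 + ρ_b·K_d/n = 1 + 1.70×3.5/0.36 = 17.53
Contaminant velocity v_c = v/R = 0.06853/17.53 = 0.003910 m/d
L = 2.14 km = 2140 m
t = L/v_c = 2140/0.003910 = 547300 d
   = 547300/365 = 1500 yr

1500 years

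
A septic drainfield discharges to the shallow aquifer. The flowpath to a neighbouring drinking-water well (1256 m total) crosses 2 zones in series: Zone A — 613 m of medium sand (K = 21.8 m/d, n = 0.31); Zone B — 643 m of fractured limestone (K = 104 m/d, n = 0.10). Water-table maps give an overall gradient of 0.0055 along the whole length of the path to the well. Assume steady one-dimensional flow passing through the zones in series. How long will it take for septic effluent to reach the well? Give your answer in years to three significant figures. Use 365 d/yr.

For zones in series the flux q is common to all zones; the equivalent conductivity is the harmonic (thickness-weighted) mean, K_eq = L_total / Σ(L_j/K_j).
Σ(L/K) = 613/21.8 + 643/104 = 28.12 + 6.183 = 34.30 d
K_eq = L_total / Σ(L/K) = 1256 / 34.30 = 36.62 m/d
q = K_eq · i = 36.62 × 0.0055 = 0.2014 m/d (same in every zone)
Zone A: v = q/n = 0.2014/0.31 = 0.6496 m/d → t_A = 613/0.6496 = 943.6 d
Zone B: v = q/n = 0.2014/0.10 = 2.014 m/d → t_B = 643/2.014 = 319.3 d
Total t = 943.6 + 319.3 = 1263 d
   = 1263 / 365 = 3.46 yr

3.46 years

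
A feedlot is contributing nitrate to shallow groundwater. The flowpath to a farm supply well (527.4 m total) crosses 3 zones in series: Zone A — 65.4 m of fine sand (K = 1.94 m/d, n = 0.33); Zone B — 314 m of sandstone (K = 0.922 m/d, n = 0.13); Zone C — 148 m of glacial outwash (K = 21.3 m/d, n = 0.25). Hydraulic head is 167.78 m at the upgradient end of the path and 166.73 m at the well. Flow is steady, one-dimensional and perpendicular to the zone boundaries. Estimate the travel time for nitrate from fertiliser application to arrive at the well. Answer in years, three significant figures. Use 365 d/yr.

98.9 years

Total head drop ΔH = 167.78 − 166.73 = 1.05 m
Continuity: the same q passes through each zone, so ΔH = q·Σ(L_j/K_j) — the zones act as resistances in series.
Σ(L/K) = 65.4/1.94 + 314/0.922 + 148/21.3 = 33.71 + 340.6 + 6.948 = 381.2 d
q = ΔH / Σ(L/K) = 1.05 / 381.2 = 0.002754 m/d (same in every zone)
Zone A: v = q/n = 0.002754/0.33 = 0.008346 m/d → t_A = 65.4/0.008346 = 7836 d
Zone B: v = q/n = 0.002754/0.13 = 0.02119 m/d → t_B = 314/0.02119 = 14820 d
Zone C: v = q/n = 0.002754/0.25 = 0.01102 m/d → t_C = 148/0.01102 = 13430 d
Total t = 7836 + 14820 + 13430 = 36090 d
   = 36090 / 365 = 98.9 yr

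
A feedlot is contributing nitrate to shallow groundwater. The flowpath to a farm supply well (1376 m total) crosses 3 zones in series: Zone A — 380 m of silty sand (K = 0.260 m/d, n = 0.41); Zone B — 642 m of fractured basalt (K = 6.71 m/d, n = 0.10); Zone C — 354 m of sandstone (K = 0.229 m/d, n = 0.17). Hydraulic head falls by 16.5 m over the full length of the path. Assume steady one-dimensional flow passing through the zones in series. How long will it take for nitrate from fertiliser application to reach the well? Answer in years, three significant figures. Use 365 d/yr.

Continuity: the same q passes through each zone, so ΔH = q·Σ(L_j/K_j) — the zones act as resistances in series.
Σ(L/K) = 380/0.260 + 642/6.71 + 354/0.229 = 1462 + 95.68 + 1546 = 3103 d
q = ΔH / Σ(L/K) = 16.5 / 3103 = 0.005317 m/d (same in every zone)
Zone A: v = q/n = 0.005317/0.41 = 0.01297 m/d → t_A = 380/0.01297 = 29300 d
Zone B: v = q/n = 0.005317/0.10 = 0.05317 m/d → t_B = 642/0.05317 = 12070 d
Zone C: v = q/n = 0.005317/0.17 = 0.03128 m/d → t_C = 354/0.03128 = 11320 d
Total t = 29300 + 12070 + 11320 = 52690 d
   = 52690 / 365 = 144 yr

144 years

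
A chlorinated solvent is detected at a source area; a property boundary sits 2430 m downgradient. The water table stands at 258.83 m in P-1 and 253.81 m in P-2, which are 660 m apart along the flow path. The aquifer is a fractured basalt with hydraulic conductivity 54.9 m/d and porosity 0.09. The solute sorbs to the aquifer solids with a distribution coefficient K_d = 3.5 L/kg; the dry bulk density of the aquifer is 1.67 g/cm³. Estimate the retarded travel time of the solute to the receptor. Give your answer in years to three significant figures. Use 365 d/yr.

Hydraulic gradient i = (258.83 − 253.81) / 660 = 5.02 / 660 = 0.007606
Darcy flux q = K·i = 54.9 × 0.007606 = 0.4176 m/d
Average linear velocity = 0.4176 / 0.09 = 4.640 m/d
Retardation R = 1 + ρ_b·K_d/n = 1 + 1.67×3.5/0.09 = 65.94
Contaminant velocity v_c = v/R = 4.640/65.94 = 0.07036 m/d
t = L/v_c = 2430/0.07036 = 34540 d
   = 34540/365 = 94.6 yr

94.6 years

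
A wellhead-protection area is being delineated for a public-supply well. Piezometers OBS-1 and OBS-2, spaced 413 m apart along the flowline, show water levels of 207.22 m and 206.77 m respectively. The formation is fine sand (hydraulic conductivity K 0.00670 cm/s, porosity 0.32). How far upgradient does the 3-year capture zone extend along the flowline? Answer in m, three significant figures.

Hydraulic gradient i = (207.22 − 206.77) / 413 = 0.45 / 413 = 0.001090
K = 0.00670 cm/s × 864 = 5.789 m/d
Darcy flux q = K·i = 5.789 × 0.001090 = 0.006307 m/d
Average linear velocity = 0.006307 / 0.32 = 0.01971 m/d
T = 3 yr × 365 = 1095 d
L = v × T = 0.01971 × 1095 = 21.58 m

21.6 m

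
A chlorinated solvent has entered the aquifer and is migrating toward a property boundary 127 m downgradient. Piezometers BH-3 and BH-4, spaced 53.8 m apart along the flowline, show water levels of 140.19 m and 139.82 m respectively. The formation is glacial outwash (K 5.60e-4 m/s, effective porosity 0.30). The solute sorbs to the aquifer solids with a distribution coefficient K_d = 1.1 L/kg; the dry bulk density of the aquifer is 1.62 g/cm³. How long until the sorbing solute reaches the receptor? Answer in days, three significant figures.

795 days

Hydraulic gradient i = (140.19 − 139.82) / 53.8 = 0.37 / 53.8 = 0.006877
K = 5.60e-4 m/s × 86400 s/d = 48.38 m/d
Specific discharge q = 48.38 × 0.006877 = 0.3328 m/d
v_s = q/n_e = 0.3328/0.30 = 1.109 m/d
Retardation R = 1 + ρ_b·K_d/n = 1 + 1.62×1.1/0.30 = 6.940
Contaminant velocity v_c = v/R = 1.109/6.940 = 0.1598 m/d
t = L/v_c = 127/0.1598 = 794.6 d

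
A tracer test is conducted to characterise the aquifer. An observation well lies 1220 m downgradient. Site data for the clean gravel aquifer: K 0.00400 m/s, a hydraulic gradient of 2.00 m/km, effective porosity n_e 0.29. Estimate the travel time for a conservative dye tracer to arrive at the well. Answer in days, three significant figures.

512 days

K = 0.00400 m/s × 86400 s/d = 345.6 m/d
Darcy flux q = K·i = 345.6 × 0.0020 = 0.6912 m/d
Seepage velocity v = q / n = 0.6912 / 0.29 = 2.383 m/d
t = L / v = 1220 / 2.383 = 511.9 d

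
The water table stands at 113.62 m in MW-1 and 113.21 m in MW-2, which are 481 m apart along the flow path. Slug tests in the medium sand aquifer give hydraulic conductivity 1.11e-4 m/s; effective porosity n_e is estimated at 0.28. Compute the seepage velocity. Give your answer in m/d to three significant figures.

0.0292 m/d

Hydraulic gradient i = (113.62 − 113.21) / 481 = 0.41 / 481 = 8.524e-4
K = 1.11e-4 m/s × 86400 s/d = 9.590 m/d
q = Ki = 9.590 × 8.524e-4 = 0.008175 m/d
v_s = q/n_e = 0.008175/0.28 = 0.02920 m/d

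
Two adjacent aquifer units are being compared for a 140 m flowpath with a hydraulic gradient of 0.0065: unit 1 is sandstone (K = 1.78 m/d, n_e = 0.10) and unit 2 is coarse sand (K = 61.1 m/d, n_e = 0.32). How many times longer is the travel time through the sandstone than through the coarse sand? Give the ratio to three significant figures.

Unit 1 (sandstone): v = 1.78×0.0065/0.10 = 0.1157 m/d, t = 140/0.1157 = 1210 d
Unit 2 (coarse sand): v = 61.1×0.0065/0.32 = 1.241 m/d, t = 140/1.241 = 112.8 d
t(sandstone) / t(coarse sand) = 1210/112.8 = 10.7

10.7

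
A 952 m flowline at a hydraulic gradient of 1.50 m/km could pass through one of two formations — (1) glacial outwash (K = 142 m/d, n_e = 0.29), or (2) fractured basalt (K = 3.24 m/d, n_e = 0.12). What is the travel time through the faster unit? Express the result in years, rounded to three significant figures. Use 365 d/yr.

3.55 years

Unit 1 (glacial outwash): v = 142×0.0015/0.29 = 0.7345 m/d, t = 952/0.7345 = 1296 d
Unit 2 (fractured basalt): v = 3.24×0.0015/0.12 = 0.04050 m/d, t = 952/0.04050 = 23510 d
Faster: 1296 d / 365 = 3.55 yr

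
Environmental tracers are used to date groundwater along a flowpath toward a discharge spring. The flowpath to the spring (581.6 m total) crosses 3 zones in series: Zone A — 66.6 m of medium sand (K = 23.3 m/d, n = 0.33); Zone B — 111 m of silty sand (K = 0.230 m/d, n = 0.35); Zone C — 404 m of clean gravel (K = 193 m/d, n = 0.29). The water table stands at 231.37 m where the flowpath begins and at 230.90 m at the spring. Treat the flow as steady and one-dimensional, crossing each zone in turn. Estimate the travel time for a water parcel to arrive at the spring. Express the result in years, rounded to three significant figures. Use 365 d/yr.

506 years

Total head drop ΔH = 231.37 − 230.90 = 0.47 m
Continuity: the same q passes through each zone, so ΔH = q·Σ(L_j/K_j) — the zones act as resistances in series.
Σ(L/K) = 66.6/23.3 + 111/0.230 + 404/193 = 2.858 + 482.6 + 2.093 = 487.6 d
q = ΔH / Σ(L/K) = 0.47 / 487.6 = 9.640e-4 m/d (same in every zone)
Zone A: v = q/n = 9.640e-4/0.33 = 0.002921 m/d → t_A = 66.6/0.002921 = 22800 d
Zone B: v = q/n = 9.640e-4/0.35 = 0.002754 m/d → t_B = 111/0.002754 = 40300 d
Zone C: v = q/n = 9.640e-4/0.29 = 0.003324 m/d → t_C = 404/0.003324 = 121500 d
Total t = 22800 + 40300 + 121500 = 184600 d
   = 184600 / 365 = 506 yr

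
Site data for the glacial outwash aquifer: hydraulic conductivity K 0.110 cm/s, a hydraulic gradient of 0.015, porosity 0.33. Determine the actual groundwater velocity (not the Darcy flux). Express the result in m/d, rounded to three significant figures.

K = 0.110 cm/s × 864 = 95.04 m/d
Darcy flux q = K·i = 95.04 × 0.015 = 1.426 m/d
Seepage velocity v = q / n = 1.426 / 0.33 = 4.320 m/d

4.32 m/d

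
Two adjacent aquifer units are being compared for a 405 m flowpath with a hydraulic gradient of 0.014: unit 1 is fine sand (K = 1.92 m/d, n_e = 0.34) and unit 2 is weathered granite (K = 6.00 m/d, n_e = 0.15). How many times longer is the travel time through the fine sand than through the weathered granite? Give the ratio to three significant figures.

Unit 1 (fine sand): v = 1.92×0.014/0.34 = 0.07906 m/d, t = 405/0.07906 = 5123 d
Unit 2 (weathered granite): v = 6.00×0.014/0.15 = 0.5600 m/d, t = 405/0.5600 = 723.2 d
t(fine sand) / t(weathered granite) = 5123/723.2 = 7.08

7.08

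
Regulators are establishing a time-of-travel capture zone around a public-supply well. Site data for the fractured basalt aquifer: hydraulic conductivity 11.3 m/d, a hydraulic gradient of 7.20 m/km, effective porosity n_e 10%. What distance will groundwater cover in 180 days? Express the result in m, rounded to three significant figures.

146 m

Darcy flux q = K·i = 11.3 × 0.0072 = 0.08136 m/d
v_s = q/n_e = 0.08136/0.10 = 0.8136 m/d
L = v × T = 0.8136 × 180 = 146.4 m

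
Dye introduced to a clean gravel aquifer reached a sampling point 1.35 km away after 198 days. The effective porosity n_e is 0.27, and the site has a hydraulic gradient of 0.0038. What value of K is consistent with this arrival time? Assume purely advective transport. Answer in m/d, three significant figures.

484 m/d

L = 1.35 km = 1350 m
v = L / t = 1350 / 198 = 6.818 m/d
K = v · n / i = 6.818 × 0.27 / 0.0038 = 484 m/d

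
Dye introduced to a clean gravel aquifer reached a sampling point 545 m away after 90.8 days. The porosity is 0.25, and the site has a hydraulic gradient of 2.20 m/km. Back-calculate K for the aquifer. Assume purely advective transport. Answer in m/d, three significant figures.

682 m/d

v = L / t = 545 / 90.8 = 6.002 m/d
K = v · n / i = 6.002 × 0.25 / 0.0022 = 682 m/d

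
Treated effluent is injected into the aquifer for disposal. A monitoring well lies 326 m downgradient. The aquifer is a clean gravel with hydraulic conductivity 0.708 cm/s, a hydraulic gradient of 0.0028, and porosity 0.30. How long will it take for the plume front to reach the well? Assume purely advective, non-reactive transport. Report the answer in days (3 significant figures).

K = 0.708 cm/s × 864 = 611.7 m/d
Specific discharge q = 611.7 × 0.0028 = 1.713 m/d
Average linear velocity = 1.713 / 0.30 = 5.709 m/d
t = L / v = 326 / 5.709 = 57.10 d

57.1 days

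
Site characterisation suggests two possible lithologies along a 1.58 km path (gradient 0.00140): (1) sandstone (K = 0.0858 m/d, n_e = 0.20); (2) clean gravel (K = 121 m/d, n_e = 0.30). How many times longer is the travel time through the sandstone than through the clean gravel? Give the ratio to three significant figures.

940

Unit 1 (sandstone): v = 0.0858×0.0014/0.20 = 6.006e-4 m/d, t = 1580/6.006e-4 = 2.631e6 d
Unit 2 (clean gravel): v = 121×0.0014/0.30 = 0.5647 m/d, t = 1580/0.5647 = 2798 d
t(sandstone) / t(clean gravel) = 2.631e6/2798 = 940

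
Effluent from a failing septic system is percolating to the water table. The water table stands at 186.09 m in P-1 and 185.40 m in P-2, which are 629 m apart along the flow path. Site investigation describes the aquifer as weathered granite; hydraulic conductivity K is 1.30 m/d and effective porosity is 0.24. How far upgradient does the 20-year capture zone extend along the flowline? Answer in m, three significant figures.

43.4 m

Hydraulic gradient i = (186.09 − 185.40) / 629 = 0.69 / 629 = 0.001097
q = Ki = 1.30 × 0.001097 = 0.001426 m/d
Average linear velocity = 0.001426 / 0.24 = 0.005942 m/d
T = 20 yr × 365 = 7300 d
L = v × T = 0.005942 × 7300 = 43.38 m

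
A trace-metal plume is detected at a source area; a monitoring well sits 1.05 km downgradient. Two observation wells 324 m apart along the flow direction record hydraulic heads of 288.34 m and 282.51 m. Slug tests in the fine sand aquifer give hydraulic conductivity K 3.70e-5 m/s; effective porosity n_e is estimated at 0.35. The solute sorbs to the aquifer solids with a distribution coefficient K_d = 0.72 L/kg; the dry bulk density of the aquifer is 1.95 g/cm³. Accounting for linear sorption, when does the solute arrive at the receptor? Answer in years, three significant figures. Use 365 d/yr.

Hydraulic gradient i = (288.34 − 282.51) / 324 = 5.83 / 324 = 0.01799
K = 3.70e-5 m/s × 86400 s/d = 3.197 m/d
Darcy flux q = K·i = 3.197 × 0.01799 = 0.05752 m/d
v = Ki/n = 3.197·0.01799/0.35 = 0.1644 m/d
Retardation R = 1 + ρ_b·K_d/n = 1 + 1.95×0.72/0.35 = 5.011
Contaminant velocity v_c = v/R = 0.1644/5.011 = 0.03280 m/d
L = 1.05 km = 1050 m
t = L/v_c = 1050/0.03280 = 32020 d
   = 32020/365 = 87.7 yr

87.7 years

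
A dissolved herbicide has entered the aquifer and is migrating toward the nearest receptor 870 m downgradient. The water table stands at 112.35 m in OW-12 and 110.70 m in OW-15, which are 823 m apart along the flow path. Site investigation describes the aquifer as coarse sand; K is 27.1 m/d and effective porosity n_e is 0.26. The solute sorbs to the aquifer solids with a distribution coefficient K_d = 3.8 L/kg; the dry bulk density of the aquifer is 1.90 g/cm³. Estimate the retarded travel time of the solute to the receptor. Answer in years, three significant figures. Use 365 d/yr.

328 years

Hydraulic gradient i = (112.35 − 110.70) / 823 = 1.65 / 823 = 0.002005
q = Ki = 27.1 × 0.002005 = 0.05433 m/d
v = Ki/n = 27.1·0.002005/0.26 = 0.2090 m/d
Retardation R = 1 + ρ_b·K_d/n = 1 + 1.90×3.8/0.26 = 28.77
Contaminant velocity v_c = v/R = 0.2090/28.77 = 0.007264 m/d
t = L/v_c = 870/0.007264 = 119800 d
   = 119800/365 = 328 yr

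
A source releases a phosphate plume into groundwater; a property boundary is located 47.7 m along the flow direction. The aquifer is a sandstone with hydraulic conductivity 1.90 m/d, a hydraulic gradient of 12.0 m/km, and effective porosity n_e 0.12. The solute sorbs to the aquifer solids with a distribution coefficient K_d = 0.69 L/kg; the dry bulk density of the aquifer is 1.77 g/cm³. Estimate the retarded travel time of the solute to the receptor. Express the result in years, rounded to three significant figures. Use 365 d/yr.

Darcy flux q = K·i = 1.90 × 0.012 = 0.02280 m/d
Seepage velocity v = q / n = 0.02280 / 0.12 = 0.1900 m/d
Retardation R = 1 + ρ_b·K_d/n = 1 + 1.77×0.69/0.12 = 11.18
Contaminant velocity v_c = v/R = 0.1900/11.18 = 0.01700 m/d
t = L/v_c = 47.7/0.01700 = 2806 d
   = 2806/365 = 7.69 yr

7.69 years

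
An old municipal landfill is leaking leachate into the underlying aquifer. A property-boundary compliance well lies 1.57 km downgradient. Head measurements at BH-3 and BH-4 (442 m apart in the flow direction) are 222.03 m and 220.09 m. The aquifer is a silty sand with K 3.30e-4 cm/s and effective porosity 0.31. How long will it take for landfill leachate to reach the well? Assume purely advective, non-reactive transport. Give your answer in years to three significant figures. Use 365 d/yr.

Hydraulic gradient i = (222.03 − 220.09) / 442 = 1.94 / 442 = 0.004389
K = 3.30e-4 cm/s × 864 = 0.2851 m/d
Darcy flux q = K·i = 0.2851 × 0.004389 = 0.001251 m/d
v = Ki/n = 0.2851·0.004389/0.31 = 0.004037 m/d
L = 1.57 km = 1570 m
t = L / v = 1570 / 0.004037 = 388900 d
   = 388900 / 365 = 1070 yr

1070 years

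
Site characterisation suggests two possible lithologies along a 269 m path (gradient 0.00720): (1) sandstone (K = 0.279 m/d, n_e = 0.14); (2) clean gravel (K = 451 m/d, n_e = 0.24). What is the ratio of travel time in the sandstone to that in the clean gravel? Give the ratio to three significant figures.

Unit 1 (sandstone): v = 0.279×0.0072/0.14 = 0.01435 m/d, t = 269/0.01435 = 18750 d
Unit 2 (clean gravel): v = 451×0.0072/0.24 = 13.53 m/d, t = 269/13.53 = 19.88 d
t(sandstone) / t(clean gravel) = 18750/19.88 = 943

943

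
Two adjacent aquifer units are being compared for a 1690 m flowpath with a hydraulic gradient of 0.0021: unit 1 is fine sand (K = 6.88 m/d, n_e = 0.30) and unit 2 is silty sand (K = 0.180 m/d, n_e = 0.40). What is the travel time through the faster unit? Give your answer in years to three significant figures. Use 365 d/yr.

Unit 1 (fine sand): v = 6.88×0.0021/0.30 = 0.04816 m/d, t = 1690/0.04816 = 35090 d
Unit 2 (silty sand): v = 0.180×0.0021/0.40 = 9.450e-4 m/d, t = 1690/9.450e-4 = 1.788e6 d
Faster: 35090 d / 365 = 96.1 yr

96.1 years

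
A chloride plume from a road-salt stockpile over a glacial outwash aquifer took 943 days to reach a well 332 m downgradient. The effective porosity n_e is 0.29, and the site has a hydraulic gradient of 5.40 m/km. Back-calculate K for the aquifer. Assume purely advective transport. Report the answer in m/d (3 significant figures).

v = L / t = 332 / 943 = 0.3521 m/d
K = v · n / i = 0.3521 × 0.29 / 0.0054 = 18.9 m/d

18.9 m/d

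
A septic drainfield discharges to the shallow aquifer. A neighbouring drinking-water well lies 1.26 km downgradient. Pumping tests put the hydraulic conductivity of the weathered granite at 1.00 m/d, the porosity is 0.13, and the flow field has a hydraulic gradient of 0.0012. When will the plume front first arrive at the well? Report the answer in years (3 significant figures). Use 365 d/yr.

374 years

Specific discharge q = 1.00 × 0.0012 = 0.001200 m/d
v = Ki/n = 1.00·0.0012/0.13 = 0.009231 m/d
L = 1.26 km = 1260 m
t = L / v = 1260 / 0.009231 = 136500 d
   = 136500 / 365 = 374 yr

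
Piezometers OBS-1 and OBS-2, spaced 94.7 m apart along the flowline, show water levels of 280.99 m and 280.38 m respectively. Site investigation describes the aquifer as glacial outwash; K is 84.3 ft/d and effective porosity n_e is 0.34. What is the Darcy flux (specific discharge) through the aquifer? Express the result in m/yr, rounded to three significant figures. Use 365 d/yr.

60.4 m/yr

Hydraulic gradient i = (280.99 − 280.38) / 94.7 = 0.61 / 94.7 = 0.006441
K = 84.3 ft/d × 0.3048 = 25.69 m/d
Darcy flux q = K·i = 25.69 × 0.006441 = 0.1655 m/d
   = 0.1655 × 365 = 60.4 m/yr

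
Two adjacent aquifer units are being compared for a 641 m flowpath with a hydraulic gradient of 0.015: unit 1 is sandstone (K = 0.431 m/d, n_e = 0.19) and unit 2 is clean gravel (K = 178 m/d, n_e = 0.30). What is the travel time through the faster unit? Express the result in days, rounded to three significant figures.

Unit 1 (sandstone): v = 0.431×0.015/0.19 = 0.03403 m/d, t = 641/0.03403 = 18840 d
Unit 2 (clean gravel): v = 178×0.015/0.30 = 8.900 m/d, t = 641/8.900 = 72.02 d
Faster unit: t = 72.0 d

72.0 days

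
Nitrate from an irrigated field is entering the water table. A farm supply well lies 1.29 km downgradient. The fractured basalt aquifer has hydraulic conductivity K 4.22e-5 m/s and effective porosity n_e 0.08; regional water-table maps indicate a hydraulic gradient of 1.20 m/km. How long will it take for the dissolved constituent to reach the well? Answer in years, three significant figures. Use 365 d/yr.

64.6 years

K = 4.22e-5 m/s × 86400 s/d = 3.646 m/d
q = Ki = 3.646 × 0.0012 = 0.004375 m/d
Seepage velocity v = q / n = 0.004375 / 0.08 = 0.05469 m/d
L = 1.29 km = 1290 m
t = L / v = 1290 / 0.05469 = 23590 d
   = 23590 / 365 = 64.6 yr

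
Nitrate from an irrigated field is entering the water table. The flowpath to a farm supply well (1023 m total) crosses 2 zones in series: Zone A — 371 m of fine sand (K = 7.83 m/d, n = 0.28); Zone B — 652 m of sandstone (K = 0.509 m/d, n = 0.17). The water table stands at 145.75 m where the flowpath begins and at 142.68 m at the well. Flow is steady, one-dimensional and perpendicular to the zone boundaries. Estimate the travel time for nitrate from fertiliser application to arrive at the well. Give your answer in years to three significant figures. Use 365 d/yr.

255 years

Total head drop ΔH = 145.75 − 142.68 = 3.07 m
Continuity: the same q passes through each zone, so ΔH = q·Σ(L_j/K_j) — the zones act as resistances in series.
Σ(L/K) = 371/7.83 + 652/0.509 = 47.38 + 1281 = 1328 d
q = ΔH / Σ(L/K) = 3.07 / 1328 = 0.002311 m/d (same in every zone)
Zone A: v = q/n = 0.002311/0.28 = 0.008254 m/d → t_A = 371/0.008254 = 44950 d
Zone B: v = q/n = 0.002311/0.17 = 0.01360 m/d → t_B = 652/0.01360 = 47960 d
Total t = 44950 + 47960 = 92900 d
   = 92900 / 365 = 255 yr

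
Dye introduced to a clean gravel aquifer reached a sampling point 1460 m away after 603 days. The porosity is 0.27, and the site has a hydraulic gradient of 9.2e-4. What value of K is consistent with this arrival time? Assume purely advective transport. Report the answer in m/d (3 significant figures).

711 m/d

v = L / t = 1460 / 603 = 2.421 m/d
K = v · n / i = 2.421 × 0.27 / 9.2e-4 = 711 m/d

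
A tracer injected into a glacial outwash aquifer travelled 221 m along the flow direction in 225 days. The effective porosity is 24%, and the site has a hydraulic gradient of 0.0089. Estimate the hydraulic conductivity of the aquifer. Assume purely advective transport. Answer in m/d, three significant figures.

v = L / t = 221 / 225 = 0.9822 m/d
K = v · n / i = 0.9822 × 0.24 / 0.0089 = 26.5 m/d

26.5 m/d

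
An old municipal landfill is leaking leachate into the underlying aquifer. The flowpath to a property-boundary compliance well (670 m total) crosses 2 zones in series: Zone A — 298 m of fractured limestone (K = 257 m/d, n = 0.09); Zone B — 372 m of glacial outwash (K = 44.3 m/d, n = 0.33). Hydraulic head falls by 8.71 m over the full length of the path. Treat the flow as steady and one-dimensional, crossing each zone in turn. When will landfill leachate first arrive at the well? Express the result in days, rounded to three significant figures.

164 days

Steady 1-D flow in series ⇒ the Darcy flux q is identical in every zone and the zone head losses add (resistances L/K in series).
Σ(L/K) = 298/257 + 372/44.3 = 1.160 + 8.397 = 9.557 d
q = ΔH / Σ(L/K) = 8.71 / 9.557 = 0.9114 m/d (same in every zone)
Zone A: v = q/n = 0.9114/0.09 = 10.13 m/d → t_A = 298/10.13 = 29.43 d
Zone B: v = q/n = 0.9114/0.33 = 2.762 m/d → t_B = 372/2.762 = 134.7 d
Total t = 29.43 + 134.7 = 164.1 d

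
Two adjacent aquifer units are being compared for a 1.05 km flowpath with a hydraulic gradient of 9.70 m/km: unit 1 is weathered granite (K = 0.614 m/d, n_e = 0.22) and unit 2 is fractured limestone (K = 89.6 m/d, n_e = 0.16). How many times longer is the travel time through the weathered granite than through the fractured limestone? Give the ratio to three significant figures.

Unit 1 (weathered granite): v = 0.614×0.0097/0.22 = 0.02707 m/d, t = 1050/0.02707 = 38790 d
Unit 2 (fractured limestone): v = 89.6×0.0097/0.16 = 5.432 m/d, t = 1050/5.432 = 193.3 d
t(weathered granite) / t(fractured limestone) = 38790/193.3 = 201

201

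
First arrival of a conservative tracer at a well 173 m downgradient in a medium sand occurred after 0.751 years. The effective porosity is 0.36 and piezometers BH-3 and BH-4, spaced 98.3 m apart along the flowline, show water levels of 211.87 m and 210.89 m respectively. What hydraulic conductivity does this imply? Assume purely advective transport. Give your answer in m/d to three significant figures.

22.8 m/d

Hydraulic gradient i = (211.87 − 210.89) / 98.3 = 0.98 / 98.3 = 0.009969
t = 0.751 years = 274.1 d
v = L / t = 173 / 274.1 = 0.6311 m/d
K = v · n / i = 0.6311 × 0.36 / 0.009969 = 22.8 m/d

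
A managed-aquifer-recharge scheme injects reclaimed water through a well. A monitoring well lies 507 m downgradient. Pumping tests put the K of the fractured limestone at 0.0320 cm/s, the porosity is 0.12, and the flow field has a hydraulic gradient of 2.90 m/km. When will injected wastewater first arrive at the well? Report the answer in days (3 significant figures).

K = 0.0320 cm/s × 864 = 27.65 m/d
Specific discharge q = 27.65 × 0.0029 = 0.08018 m/d
v = Ki/n = 27.65·0.0029/0.12 = 0.6682 m/d
t = L / v = 507 / 0.6682 = 758.8 d

759 days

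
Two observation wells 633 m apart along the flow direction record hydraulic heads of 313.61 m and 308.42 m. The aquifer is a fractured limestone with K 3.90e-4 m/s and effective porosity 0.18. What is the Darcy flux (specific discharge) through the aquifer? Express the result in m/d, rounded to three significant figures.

Hydraulic gradient i = (313.61 − 308.42) / 633 = 5.19 / 633 = 0.008199
K = 3.90e-4 m/s × 86400 s/d = 33.70 m/d
Specific discharge q = 33.70 × 0.008199 = 0.2763 m/d

0.276 m/d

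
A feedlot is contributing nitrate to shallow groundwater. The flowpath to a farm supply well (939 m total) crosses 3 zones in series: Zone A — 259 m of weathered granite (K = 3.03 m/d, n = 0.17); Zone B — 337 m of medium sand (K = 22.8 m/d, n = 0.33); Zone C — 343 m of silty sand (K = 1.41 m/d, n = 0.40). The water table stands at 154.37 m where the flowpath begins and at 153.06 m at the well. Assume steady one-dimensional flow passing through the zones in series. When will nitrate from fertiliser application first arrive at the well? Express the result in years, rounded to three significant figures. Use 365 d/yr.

Total head drop ΔH = 154.37 − 153.06 = 1.31 m
Continuity: the same q passes through each zone, so ΔH = q·Σ(L_j/K_j) — the zones act as resistances in series.
Σ(L/K) = 259/3.03 + 337/22.8 + 343/1.41 = 85.48 + 14.78 + 243.3 = 343.5 d
q = ΔH / Σ(L/K) = 1.31 / 343.5 = 0.003813 m/d (same in every zone)
Zone A: v = q/n = 0.003813/0.17 = 0.02243 m/d → t_A = 259/0.02243 = 11550 d
Zone B: v = q/n = 0.003813/0.33 = 0.01156 m/d → t_B = 337/0.01156 = 29160 d
Zone C: v = q/n = 0.003813/0.40 = 0.009534 m/d → t_C = 343/0.009534 = 35980 d
Total t = 11550 + 29160 + 35980 = 76690 d
   = 76690 / 365 = 210 yr

210 years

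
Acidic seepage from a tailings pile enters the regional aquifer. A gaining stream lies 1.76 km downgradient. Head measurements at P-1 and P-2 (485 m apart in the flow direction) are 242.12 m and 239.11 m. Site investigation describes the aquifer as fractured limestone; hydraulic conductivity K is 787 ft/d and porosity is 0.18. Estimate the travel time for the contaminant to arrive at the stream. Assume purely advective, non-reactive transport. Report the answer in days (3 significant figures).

Hydraulic gradient i = (242.12 − 239.11) / 485 = 3.01 / 485 = 0.006206
K = 787 ft/d × 0.3048 = 239.9 m/d
q = Ki = 239.9 × 0.006206 = 1.489 m/d
v_s = q/n_e = 1.489/0.18 = 8.271 m/d
L = 1.76 km = 1760 m
t = L / v = 1760 / 8.271 = 212.8 d

213 days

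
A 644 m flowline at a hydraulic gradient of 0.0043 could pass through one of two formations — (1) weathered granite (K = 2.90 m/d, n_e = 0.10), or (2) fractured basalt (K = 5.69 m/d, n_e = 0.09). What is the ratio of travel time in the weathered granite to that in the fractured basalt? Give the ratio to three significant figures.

2.18

Unit 1 (weathered granite): v = 2.90×0.0043/0.10 = 0.1247 m/d, t = 644/0.1247 = 5164 d
Unit 2 (fractured basalt): v = 5.69×0.0043/0.09 = 0.2719 m/d, t = 644/0.2719 = 2369 d
t(weathered granite) / t(fractured basalt) = 5164/2369 = 2.18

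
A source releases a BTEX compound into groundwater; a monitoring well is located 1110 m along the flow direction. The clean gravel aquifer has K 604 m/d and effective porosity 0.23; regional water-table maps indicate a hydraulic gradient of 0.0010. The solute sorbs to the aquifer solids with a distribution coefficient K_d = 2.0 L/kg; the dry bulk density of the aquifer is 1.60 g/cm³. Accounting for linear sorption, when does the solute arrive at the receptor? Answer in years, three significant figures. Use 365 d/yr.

Specific discharge q = 604 × 0.0010 = 0.6040 m/d
v = Ki/n = 604·0.0010/0.23 = 2.626 m/d
Retardation R = 1 + ρ_b·K_d/n = 1 + 1.60×2.0/0.23 = 14.91
Contaminant velocity v_c = v/R = 2.626/14.91 = 0.1761 m/d
t = L/v_c = 1110/0.1761 = 6303 d
   = 6303/365 = 17.3 yr

17.3 years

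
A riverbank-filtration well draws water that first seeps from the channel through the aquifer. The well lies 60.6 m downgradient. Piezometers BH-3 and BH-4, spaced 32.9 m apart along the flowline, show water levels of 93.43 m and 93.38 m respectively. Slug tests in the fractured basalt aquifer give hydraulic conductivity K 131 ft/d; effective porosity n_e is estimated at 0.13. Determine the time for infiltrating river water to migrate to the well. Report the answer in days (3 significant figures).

Hydraulic gradient i = (93.43 − 93.38) / 32.9 = 0.05 / 32.9 = 0.001520
K = 131 ft/d × 0.3048 = 39.93 m/d
Specific discharge q = 39.93 × 0.001520 = 0.06068 m/d
Average linear velocity = 0.06068 / 0.13 = 0.4668 m/d
t = L / v = 60.6 / 0.4668 = 129.8 d

130 days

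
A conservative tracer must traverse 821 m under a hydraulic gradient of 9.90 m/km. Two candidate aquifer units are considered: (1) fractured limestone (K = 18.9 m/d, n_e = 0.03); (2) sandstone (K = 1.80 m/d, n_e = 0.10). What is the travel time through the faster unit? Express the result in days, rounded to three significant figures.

132 days

Unit 1 (fractured limestone): v = 18.9×0.0099/0.03 = 6.237 m/d, t = 821/6.237 = 131.6 d
Unit 2 (sandstone): v = 1.80×0.0099/0.10 = 0.1782 m/d, t = 821/0.1782 = 4607 d
Faster unit: t = 132 d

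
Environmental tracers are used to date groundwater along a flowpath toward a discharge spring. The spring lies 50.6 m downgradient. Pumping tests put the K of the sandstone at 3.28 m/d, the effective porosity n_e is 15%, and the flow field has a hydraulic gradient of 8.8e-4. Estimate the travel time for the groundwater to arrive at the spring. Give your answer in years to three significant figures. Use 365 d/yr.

Specific discharge q = 3.28 × 8.8e-4 = 0.002886 m/d
v = Ki/n = 3.28·8.8e-4/0.15 = 0.01924 m/d
t = L / v = 50.6 / 0.01924 = 2630 d
   = 2630 / 365 = 7.20 yr

7.20 years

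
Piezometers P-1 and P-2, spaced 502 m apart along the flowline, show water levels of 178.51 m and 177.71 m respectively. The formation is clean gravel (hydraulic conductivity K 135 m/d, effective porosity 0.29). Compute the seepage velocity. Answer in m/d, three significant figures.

0.742 m/d

Hydraulic gradient i = (178.51 − 177.71) / 502 = 0.80 / 502 = 0.001594
Darcy flux q = K·i = 135 × 0.001594 = 0.2151 m/d
v_s = q/n_e = 0.2151/0.29 = 0.7419 m/d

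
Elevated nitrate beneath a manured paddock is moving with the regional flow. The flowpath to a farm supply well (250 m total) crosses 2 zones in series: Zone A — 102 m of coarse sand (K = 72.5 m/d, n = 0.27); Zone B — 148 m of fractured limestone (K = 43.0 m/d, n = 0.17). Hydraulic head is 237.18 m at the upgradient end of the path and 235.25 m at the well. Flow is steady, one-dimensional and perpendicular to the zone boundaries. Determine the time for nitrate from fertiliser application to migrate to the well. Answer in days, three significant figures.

132 days

Total head drop ΔH = 237.18 − 235.25 = 1.93 m
Continuity: the same q passes through each zone, so ΔH = q·Σ(L_j/K_j) — the zones act as resistances in series.
Σ(L/K) = 102/72.5 + 148/43.0 = 1.407 + 3.442 = 4.849 d
q = ΔH / Σ(L/K) = 1.93 / 4.849 = 0.3980 m/d (same in every zone)
Zone A: v = q/n = 0.3980/0.27 = 1.474 m/d → t_A = 102/1.474 = 69.19 d
Zone B: v = q/n = 0.3980/0.17 = 2.341 m/d → t_B = 148/2.341 = 63.21 d
Total t = 69.19 + 63.21 = 132.4 d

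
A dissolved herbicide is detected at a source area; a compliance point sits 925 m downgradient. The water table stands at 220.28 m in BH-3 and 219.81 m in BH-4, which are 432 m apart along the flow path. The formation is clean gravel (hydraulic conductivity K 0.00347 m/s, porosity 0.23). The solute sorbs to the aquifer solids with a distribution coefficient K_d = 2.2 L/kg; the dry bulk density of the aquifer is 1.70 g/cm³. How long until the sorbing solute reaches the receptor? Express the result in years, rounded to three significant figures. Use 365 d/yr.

Hydraulic gradient i = (220.28 − 219.81) / 432 = 0.47 / 432 = 0.001088
K = 0.00347 m/s × 86400 s/d = 299.8 m/d
q = Ki = 299.8 × 0.001088 = 0.3262 m/d
Average linear velocity = 0.3262 / 0.23 = 1.418 m/d
Retardation R = 1 + ρ_b·K_d/n = 1 + 1.70×2.2/0.23 = 17.26
Contaminant velocity v_c = v/R = 1.418/17.26 = 0.08216 m/d
t = L/v_c = 925/0.08216 = 11260 d
   = 11260/365 = 30.8 yr

30.8 years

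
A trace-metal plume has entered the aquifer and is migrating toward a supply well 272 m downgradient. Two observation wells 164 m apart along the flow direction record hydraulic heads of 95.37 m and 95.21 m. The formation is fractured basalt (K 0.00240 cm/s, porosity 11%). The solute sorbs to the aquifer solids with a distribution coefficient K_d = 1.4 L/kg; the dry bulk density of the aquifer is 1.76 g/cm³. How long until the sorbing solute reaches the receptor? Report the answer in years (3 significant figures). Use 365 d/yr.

948 years

Hydraulic gradient i = (95.37 − 95.21) / 164 = 0.16 / 164 = 9.756e-4
K = 0.00240 cm/s × 864 = 2.074 m/d
Darcy flux q = K·i = 2.074 × 9.756e-4 = 0.002023 m/d
v = Ki/n = 2.074·9.756e-4/0.11 = 0.01839 m/d
Retardation R = 1 + ρ_b·K_d/n = 1 + 1.76×1.4/0.11 = 23.40
Contaminant velocity v_c = v/R = 0.01839/23.40 = 7.859e-4 m/d
t = L/v_c = 272/7.859e-4 = 346100 d
   = 346100/365 = 948 yr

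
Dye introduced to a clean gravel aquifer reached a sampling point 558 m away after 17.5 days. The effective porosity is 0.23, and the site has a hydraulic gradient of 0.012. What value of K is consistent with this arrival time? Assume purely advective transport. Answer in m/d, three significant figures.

v = L / t = 558 / 17.5 = 31.89 m/d
K = v · n / i = 31.89 × 0.23 / 0.012 = 611 m/d

611 m/d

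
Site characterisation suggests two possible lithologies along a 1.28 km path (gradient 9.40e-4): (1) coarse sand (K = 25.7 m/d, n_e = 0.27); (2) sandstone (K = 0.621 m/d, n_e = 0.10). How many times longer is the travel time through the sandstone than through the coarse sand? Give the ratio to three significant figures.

15.3

Unit 1 (coarse sand): v = 25.7×9.4e-4/0.27 = 0.08947 m/d, t = 1280/0.08947 = 14310 d
Unit 2 (sandstone): v = 0.621×9.4e-4/0.10 = 0.005837 m/d, t = 1280/0.005837 = 219300 d
t(sandstone) / t(coarse sand) = 219300/14310 = 15.3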